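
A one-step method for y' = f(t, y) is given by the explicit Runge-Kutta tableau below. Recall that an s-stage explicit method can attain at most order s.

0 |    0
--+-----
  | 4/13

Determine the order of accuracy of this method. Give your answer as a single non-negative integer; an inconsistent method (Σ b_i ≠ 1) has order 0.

b = (4/13)
c = (0)
Σ b_i: 4/13·1 = 4/13 ≠ 1 ⇒ order 0.

0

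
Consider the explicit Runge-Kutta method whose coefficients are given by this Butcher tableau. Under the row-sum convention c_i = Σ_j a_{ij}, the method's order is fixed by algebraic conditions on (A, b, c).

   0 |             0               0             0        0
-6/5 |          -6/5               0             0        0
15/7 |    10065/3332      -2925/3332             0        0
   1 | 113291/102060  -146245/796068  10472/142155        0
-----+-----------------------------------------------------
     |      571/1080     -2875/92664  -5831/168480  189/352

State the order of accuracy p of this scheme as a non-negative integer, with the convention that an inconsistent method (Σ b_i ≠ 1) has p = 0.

b = (571/1080, -2875/92664, -5831/168480, 189/352)
c = (0, -6/5, 15/7, 1)
Ac = (0, 0, 1755/1666, 143/378)
Σ b_i: 571/1080·1 + (-2875/92664)·1 + (-5831/168480)·1 + 189/352·1 = 1 ✓
b·c: (-2875/92664)·(-6/5) + (-5831/168480)·15/7 + 189/352·1 = 1/2 ✓
b·c²: (-2875/92664)·36/25 + (-5831/168480)·225/49 + 189/352·1 = 1/3 ✓
b·Ac: (-5831/168480)·1755/1666 + 189/352·143/378 = 1/6 ✓
b·c³: (-2875/92664)·(-216/125) + (-5831/168480)·3375/343 + 189/352·1 = 1/4 ✓
b·(c∘Ac): (-5831/168480)·26325/11662 + 189/352·143/378 = 1/8 ✓
b·Ac²: (-5831/168480)·(-1053/833) + 189/352·209/2835 = 1/12 ✓
b·A²c: 189/352·44/567 = 1/24 ✓; 4 stages ⇒ order 4.

4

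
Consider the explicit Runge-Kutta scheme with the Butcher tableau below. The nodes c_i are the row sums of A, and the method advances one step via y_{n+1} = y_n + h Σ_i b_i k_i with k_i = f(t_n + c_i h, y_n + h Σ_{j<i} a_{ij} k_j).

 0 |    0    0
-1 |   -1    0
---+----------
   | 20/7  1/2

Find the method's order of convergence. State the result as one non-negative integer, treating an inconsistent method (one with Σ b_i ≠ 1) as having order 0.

0

b = (20/7, 1/2)
c = (0, -1)
Σ b_i: 20/7·1 + 1/2·1 = 47/14 ≠ 1 ⇒ order 0.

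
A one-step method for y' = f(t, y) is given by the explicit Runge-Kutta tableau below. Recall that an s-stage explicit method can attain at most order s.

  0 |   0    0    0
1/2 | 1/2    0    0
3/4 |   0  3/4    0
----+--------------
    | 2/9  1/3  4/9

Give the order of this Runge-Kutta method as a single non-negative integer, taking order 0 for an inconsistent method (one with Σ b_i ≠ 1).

3

b = (2/9, 1/3, 4/9)
c = (0, 1/2, 3/4)
Ac = (0, 0, 3/8)
Σ b_i: 2/9·1 + 1/3·1 + 4/9·1 = 1 ✓
b·c: 1/3·1/2 + 4/9·3/4 = 1/2 ✓
b·c²: 1/3·1/4 + 4/9·9/16 = 1/3 ✓
b·Ac: 4/9·3/8 = 1/6 ✓; 3 stages ⇒ order 3.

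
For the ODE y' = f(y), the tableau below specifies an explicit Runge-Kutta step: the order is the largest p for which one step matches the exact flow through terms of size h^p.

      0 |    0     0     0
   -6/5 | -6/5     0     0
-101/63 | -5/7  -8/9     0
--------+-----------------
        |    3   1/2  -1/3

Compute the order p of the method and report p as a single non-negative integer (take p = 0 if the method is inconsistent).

b = (3, 1/2, -1/3)
c = (0, -6/5, -101/63)
Ac = (0, 0, 16/15)
Σ b_i: 3·1 + 1/2·1 + (-1/3)·1 = 19/6 ≠ 1 ⇒ order 0.

0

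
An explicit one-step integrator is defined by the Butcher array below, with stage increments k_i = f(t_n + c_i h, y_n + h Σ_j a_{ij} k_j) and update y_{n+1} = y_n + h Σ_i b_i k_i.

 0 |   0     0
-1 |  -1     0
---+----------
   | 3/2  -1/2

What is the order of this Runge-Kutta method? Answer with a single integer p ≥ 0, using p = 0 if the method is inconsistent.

2

b = (3/2, -1/2)
c = (0, -1)
Σ b_i: 3/2·1 + (-1/2)·1 = 1 ✓
b·c: (-1/2)·(-1) = 1/2 ✓; 2 stages ⇒ order 2.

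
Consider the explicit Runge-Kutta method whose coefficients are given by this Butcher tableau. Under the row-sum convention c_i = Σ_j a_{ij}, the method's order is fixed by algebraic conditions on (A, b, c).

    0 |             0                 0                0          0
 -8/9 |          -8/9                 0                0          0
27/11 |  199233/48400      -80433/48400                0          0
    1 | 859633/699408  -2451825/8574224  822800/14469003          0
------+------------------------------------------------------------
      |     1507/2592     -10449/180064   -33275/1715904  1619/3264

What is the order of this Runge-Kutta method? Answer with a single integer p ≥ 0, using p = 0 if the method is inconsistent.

4

b = (1507/2592, -10449/180064, -33275/1715904, 1619/3264)
c = (0, -8/9, 27/11, 1)
Ac = (0, 0, 8937/6050, 1275/3238)
Σ b_i: 1507/2592·1 + (-10449/180064)·1 + (-33275/1715904)·1 + 1619/3264·1 = 1 ✓
b·c: (-10449/180064)·(-8/9) + (-33275/1715904)·27/11 + 1619/3264·1 = 1/2 ✓
b·c²: (-10449/180064)·64/81 + (-33275/1715904)·729/121 + 1619/3264·1 = 1/3 ✓
b·Ac: (-33275/1715904)·8937/6050 + 1619/3264·1275/3238 = 1/6 ✓
b·c³: (-10449/180064)·(-512/729) + (-33275/1715904)·19683/1331 + 1619/3264·1 = 1/4 ✓
b·(c∘Ac): (-33275/1715904)·241299/66550 + 1619/3264·1275/3238 = 1/8 ✓
b·Ac²: (-33275/1715904)·(-3972/3025) + 1619/3264·1700/14571 = 1/12 ✓
b·A²c: 1619/3264·136/1619 = 1/24 ✓; 4 stages ⇒ order 4.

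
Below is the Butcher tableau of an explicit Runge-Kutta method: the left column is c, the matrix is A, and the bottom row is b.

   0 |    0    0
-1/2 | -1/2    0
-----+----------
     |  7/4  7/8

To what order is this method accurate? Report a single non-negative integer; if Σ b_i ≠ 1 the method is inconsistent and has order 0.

0

b = (7/4, 7/8)
c = (0, -1/2)
Σ b_i: 7/4·1 + 7/8·1 = 21/8 ≠ 1 ⇒ order 0.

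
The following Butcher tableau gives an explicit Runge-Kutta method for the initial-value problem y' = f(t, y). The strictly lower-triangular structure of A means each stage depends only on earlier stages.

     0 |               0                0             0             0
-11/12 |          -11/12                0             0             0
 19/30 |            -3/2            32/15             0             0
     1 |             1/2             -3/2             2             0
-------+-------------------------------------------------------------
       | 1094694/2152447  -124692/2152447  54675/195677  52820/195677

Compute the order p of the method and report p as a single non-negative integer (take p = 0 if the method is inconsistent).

3

b = (1094694/2152447, -124692/2152447, 54675/195677, 52820/195677)
c = (0, -11/12, 19/30, 1)
Ac = (0, 0, -88/45, 317/120)
Σ b_i: 1094694/2152447·1 + (-124692/2152447)·1 + 54675/195677·1 + 52820/195677·1 = 1 ✓
b·c: (-124692/2152447)·(-11/12) + 54675/195677·19/30 + 52820/195677·1 = 1/2 ✓
b·c²: (-124692/2152447)·121/144 + 54675/195677·361/900 + 52820/195677·1 = 1/3 ✓
b·Ac: 54675/195677·(-88/45) + 52820/195677·317/120 = 1/6 ✓
b·c³: (-124692/2152447)·(-1331/1728) + 54675/195677·6859/27000 + 52820/195677·1 = 54317377/140887440 ≠ 1/4 ⇒ order 3.
b·(c∘Ac): 54675/195677·(-836/675) + 52820/195677·317/120 = 430901/1174062 ≠ 1/8
b·Ac²: 54675/195677·242/135 + 52820/195677·(-3299/7200) = 26570941/70443720 ≠ 1/12
b·A²c: 52820/195677·(-176/45) = -1859264/1761093 ≠ 1/24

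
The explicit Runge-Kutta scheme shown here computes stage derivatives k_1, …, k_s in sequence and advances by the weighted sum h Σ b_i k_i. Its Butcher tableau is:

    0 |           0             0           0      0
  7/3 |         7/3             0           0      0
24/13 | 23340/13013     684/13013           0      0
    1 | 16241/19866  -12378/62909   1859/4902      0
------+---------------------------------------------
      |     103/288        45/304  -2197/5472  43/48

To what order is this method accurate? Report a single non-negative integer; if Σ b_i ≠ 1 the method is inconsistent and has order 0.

4

b = (103/288, 45/304, -2197/5472, 43/48)
c = (0, 7/3, 24/13, 1)
Ac = (0, 0, 228/1859, 114/473)
Σ b_i: 103/288·1 + 45/304·1 + (-2197/5472)·1 + 43/48·1 = 1 ✓
b·c: 45/304·7/3 + (-2197/5472)·24/13 + 43/48·1 = 1/2 ✓
b·c²: 45/304·49/9 + (-2197/5472)·576/169 + 43/48·1 = 1/3 ✓
b·Ac: (-2197/5472)·228/1859 + 43/48·114/473 = 1/6 ✓
b·c³: 45/304·343/27 + (-2197/5472)·13824/2197 + 43/48·1 = 1/4 ✓
b·(c∘Ac): (-2197/5472)·5472/24167 + 43/48·114/473 = 1/8 ✓
b·Ac²: (-2197/5472)·532/1859 + 43/48·314/1419 = 1/12 ✓
b·A²c: 43/48·2/43 = 1/24 ✓; 4 stages ⇒ order 4.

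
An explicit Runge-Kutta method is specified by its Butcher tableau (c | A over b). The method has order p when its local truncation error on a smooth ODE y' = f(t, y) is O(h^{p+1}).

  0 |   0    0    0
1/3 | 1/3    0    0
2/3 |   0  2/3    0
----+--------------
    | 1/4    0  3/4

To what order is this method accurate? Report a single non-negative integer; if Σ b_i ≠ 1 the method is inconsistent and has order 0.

3

b = (1/4, 0, 3/4)
c = (0, 1/3, 2/3)
Ac = (0, 0, 2/9)
Σ b_i: 1/4·1 + 3/4·1 = 1 ✓
b·c: 3/4·2/3 = 1/2 ✓
b·c²: 3/4·4/9 = 1/3 ✓
b·Ac: 3/4·2/9 = 1/6 ✓; 3 stages ⇒ order 3.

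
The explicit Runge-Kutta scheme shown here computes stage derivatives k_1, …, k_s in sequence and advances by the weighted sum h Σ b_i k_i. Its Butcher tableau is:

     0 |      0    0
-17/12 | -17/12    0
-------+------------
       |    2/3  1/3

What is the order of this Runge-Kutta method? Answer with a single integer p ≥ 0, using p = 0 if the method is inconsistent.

b = (2/3, 1/3)
c = (0, -17/12)
Σ b_i: 2/3·1 + 1/3·1 = 1 ✓
b·c: 1/3·(-17/12) = -17/36 ≠ 1/2 ⇒ order 1.

1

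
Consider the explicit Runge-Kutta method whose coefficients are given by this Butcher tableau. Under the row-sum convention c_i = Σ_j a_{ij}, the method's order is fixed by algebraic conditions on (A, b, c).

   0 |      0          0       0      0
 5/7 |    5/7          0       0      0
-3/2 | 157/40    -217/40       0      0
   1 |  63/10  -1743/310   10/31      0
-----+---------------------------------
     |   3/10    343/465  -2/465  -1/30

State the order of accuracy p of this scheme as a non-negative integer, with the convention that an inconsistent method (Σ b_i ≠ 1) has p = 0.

4

b = (3/10, 343/465, -2/465, -1/30)
c = (0, 5/7, -3/2, 1)
Ac = (0, 0, -31/8, -9/2)
Σ b_i: 3/10·1 + 343/465·1 + (-2/465)·1 + (-1/30)·1 = 1 ✓
b·c: 343/465·5/7 + (-2/465)·(-3/2) + (-1/30)·1 = 1/2 ✓
b·c²: 343/465·25/49 + (-2/465)·9/4 + (-1/30)·1 = 1/3 ✓
b·Ac: (-2/465)·(-31/8) + (-1/30)·(-9/2) = 1/6 ✓
b·c³: 343/465·125/343 + (-2/465)·(-27/8) + (-1/30)·1 = 1/4 ✓
b·(c∘Ac): (-2/465)·93/16 + (-1/30)·(-9/2) = 1/8 ✓
b·Ac²: (-2/465)·(-155/56) + (-1/30)·(-15/7) = 1/12 ✓
b·A²c: (-1/30)·(-5/4) = 1/24 ✓; 4 stages ⇒ order 4.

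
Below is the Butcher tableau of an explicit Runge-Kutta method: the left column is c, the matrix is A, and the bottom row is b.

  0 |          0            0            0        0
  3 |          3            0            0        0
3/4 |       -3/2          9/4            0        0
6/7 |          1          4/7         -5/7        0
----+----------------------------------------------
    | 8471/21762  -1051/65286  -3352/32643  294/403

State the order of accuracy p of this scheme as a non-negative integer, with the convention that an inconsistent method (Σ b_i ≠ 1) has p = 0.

b = (8471/21762, -1051/65286, -3352/32643, 294/403)
c = (0, 3, 3/4, 6/7)
Ac = (0, 0, 27/4, 33/28)
Σ b_i: 8471/21762·1 + (-1051/65286)·1 + (-3352/32643)·1 + 294/403·1 = 1 ✓
b·c: (-1051/65286)·3 + (-3352/32643)·3/4 + 294/403·6/7 = 1/2 ✓
b·c²: (-1051/65286)·9 + (-3352/32643)·9/16 + 294/403·36/49 = 1/3 ✓
b·Ac: (-3352/32643)·27/4 + 294/403·33/28 = 1/6 ✓
b·c³: (-1051/65286)·27 + (-3352/32643)·27/64 + 294/403·216/343 = -419/22568 ≠ 1/4 ⇒ order 3.
b·(c∘Ac): (-3352/32643)·81/16 + 294/403·99/98 = 175/806 ≠ 1/8
b·Ac²: (-3352/32643)·81/4 + 294/403·531/112 = 4447/3224 ≠ 1/12
b·A²c: 294/403·(-135/28) = -2835/806 ≠ 1/24

3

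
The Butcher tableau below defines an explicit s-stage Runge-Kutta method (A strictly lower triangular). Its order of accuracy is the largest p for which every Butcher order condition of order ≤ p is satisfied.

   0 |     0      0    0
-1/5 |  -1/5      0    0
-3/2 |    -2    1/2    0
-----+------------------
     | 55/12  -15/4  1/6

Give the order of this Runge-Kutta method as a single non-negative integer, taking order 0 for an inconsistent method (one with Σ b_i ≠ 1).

b = (55/12, -15/4, 1/6)
c = (0, -1/5, -3/2)
Ac = (0, 0, -1/10)
Σ b_i: 55/12·1 + (-15/4)·1 + 1/6·1 = 1 ✓
b·c: (-15/4)·(-1/5) + 1/6·(-3/2) = 1/2 ✓
b·c²: (-15/4)·1/25 + 1/6·9/4 = 9/40 ≠ 1/3 ⇒ order 2.
b·Ac: 1/6·(-1/10) = -1/60 ≠ 1/6

2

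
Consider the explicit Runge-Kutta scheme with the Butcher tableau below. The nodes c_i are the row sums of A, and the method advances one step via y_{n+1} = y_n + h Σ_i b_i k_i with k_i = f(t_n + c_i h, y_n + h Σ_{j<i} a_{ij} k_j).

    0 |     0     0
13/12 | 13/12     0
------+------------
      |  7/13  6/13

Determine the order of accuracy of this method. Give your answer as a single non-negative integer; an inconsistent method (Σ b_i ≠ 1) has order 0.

b = (7/13, 6/13)
c = (0, 13/12)
Σ b_i: 7/13·1 + 6/13·1 = 1 ✓
b·c: 6/13·13/12 = 1/2 ✓; 2 stages ⇒ order 2.

2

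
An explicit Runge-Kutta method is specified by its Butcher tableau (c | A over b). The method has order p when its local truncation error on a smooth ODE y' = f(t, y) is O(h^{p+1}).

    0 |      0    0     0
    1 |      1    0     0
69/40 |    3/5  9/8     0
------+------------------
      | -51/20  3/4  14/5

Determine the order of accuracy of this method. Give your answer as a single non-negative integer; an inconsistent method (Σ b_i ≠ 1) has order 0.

1

b = (-51/20, 3/4, 14/5)
c = (0, 1, 69/40)
Ac = (0, 0, 9/8)
Σ b_i: (-51/20)·1 + 3/4·1 + 14/5·1 = 1 ✓
b·c: 3/4·1 + 14/5·69/40 = 279/50 ≠ 1/2 ⇒ order 1.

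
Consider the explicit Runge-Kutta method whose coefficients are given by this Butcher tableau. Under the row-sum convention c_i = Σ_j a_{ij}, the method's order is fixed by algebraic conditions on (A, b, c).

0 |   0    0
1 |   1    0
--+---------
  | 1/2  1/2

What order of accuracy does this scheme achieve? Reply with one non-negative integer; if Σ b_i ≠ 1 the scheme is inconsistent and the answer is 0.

2

b = (1/2, 1/2)
c = (0, 1)
Σ b_i: 1/2·1 + 1/2·1 = 1 ✓
b·c: 1/2·1 = 1/2 ✓; 2 stages ⇒ order 2.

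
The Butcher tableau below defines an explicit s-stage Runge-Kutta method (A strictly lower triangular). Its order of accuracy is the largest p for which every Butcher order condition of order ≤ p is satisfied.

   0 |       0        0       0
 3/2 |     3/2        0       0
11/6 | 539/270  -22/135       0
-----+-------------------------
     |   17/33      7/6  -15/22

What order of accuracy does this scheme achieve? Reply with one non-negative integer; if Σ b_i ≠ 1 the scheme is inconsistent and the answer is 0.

b = (17/33, 7/6, -15/22)
c = (0, 3/2, 11/6)
Ac = (0, 0, -11/45)
Σ b_i: 17/33·1 + 7/6·1 + (-15/22)·1 = 1 ✓
b·c: 7/6·3/2 + (-15/22)·11/6 = 1/2 ✓
b·c²: 7/6·9/4 + (-15/22)·121/36 = 1/3 ✓
b·Ac: (-15/22)·(-11/45) = 1/6 ✓; 3 stages ⇒ order 3.

3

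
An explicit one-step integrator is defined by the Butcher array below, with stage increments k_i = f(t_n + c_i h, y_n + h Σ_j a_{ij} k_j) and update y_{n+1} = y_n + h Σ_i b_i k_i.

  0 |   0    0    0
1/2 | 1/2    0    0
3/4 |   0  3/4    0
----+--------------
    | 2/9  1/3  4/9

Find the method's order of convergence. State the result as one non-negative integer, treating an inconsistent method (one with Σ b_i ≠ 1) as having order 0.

3

b = (2/9, 1/3, 4/9)
c = (0, 1/2, 3/4)
Ac = (0, 0, 3/8)
Σ b_i: 2/9·1 + 1/3·1 + 4/9·1 = 1 ✓
b·c: 1/3·1/2 + 4/9·3/4 = 1/2 ✓
b·c²: 1/3·1/4 + 4/9·9/16 = 1/3 ✓
b·Ac: 4/9·3/8 = 1/6 ✓; 3 stages ⇒ order 3.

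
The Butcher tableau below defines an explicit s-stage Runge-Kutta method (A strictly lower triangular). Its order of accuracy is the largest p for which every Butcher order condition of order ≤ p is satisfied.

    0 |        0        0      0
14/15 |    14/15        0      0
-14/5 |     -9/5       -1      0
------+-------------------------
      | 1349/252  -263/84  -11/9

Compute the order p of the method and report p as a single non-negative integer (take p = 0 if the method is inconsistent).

2

b = (1349/252, -263/84, -11/9)
c = (0, 14/15, -14/5)
Ac = (0, 0, -14/15)
Σ b_i: 1349/252·1 + (-263/84)·1 + (-11/9)·1 = 1 ✓
b·c: (-263/84)·14/15 + (-11/9)·(-14/5) = 1/2 ✓
b·c²: (-263/84)·196/225 + (-11/9)·196/25 = -8309/675 ≠ 1/3 ⇒ order 2.
b·Ac: (-11/9)·(-14/15) = 154/135 ≠ 1/6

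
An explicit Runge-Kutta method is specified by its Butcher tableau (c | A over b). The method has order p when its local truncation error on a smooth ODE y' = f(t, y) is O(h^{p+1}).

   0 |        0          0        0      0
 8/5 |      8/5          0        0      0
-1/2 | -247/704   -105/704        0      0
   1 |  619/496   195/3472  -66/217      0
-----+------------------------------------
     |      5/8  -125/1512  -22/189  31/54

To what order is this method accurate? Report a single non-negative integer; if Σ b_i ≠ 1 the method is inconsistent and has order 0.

4

b = (5/8, -125/1512, -22/189, 31/54)
c = (0, 8/5, -1/2, 1)
Ac = (0, 0, -21/88, 15/62)
Σ b_i: 5/8·1 + (-125/1512)·1 + (-22/189)·1 + 31/54·1 = 1 ✓
b·c: (-125/1512)·8/5 + (-22/189)·(-1/2) + 31/54·1 = 1/2 ✓
b·c²: (-125/1512)·64/25 + (-22/189)·1/4 + 31/54·1 = 1/3 ✓
b·Ac: (-22/189)·(-21/88) + 31/54·15/62 = 1/6 ✓
b·c³: (-125/1512)·512/125 + (-22/189)·(-1/8) + 31/54·1 = 1/4 ✓
b·(c∘Ac): (-22/189)·21/176 + 31/54·15/62 = 1/8 ✓
b·Ac²: (-22/189)·(-21/55) + 31/54·21/310 = 1/12 ✓
b·A²c: 31/54·9/124 = 1/24 ✓; 4 stages ⇒ order 4.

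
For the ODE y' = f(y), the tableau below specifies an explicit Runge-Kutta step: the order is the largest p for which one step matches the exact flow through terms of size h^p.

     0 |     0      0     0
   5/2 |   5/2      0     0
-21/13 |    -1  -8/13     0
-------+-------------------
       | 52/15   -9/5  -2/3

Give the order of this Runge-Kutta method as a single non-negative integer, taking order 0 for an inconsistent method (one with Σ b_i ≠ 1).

1

b = (52/15, -9/5, -2/3)
c = (0, 5/2, -21/13)
Ac = (0, 0, -20/13)
Σ b_i: 52/15·1 + (-9/5)·1 + (-2/3)·1 = 1 ✓
b·c: (-9/5)·5/2 + (-2/3)·(-21/13) = -89/26 ≠ 1/2 ⇒ order 1.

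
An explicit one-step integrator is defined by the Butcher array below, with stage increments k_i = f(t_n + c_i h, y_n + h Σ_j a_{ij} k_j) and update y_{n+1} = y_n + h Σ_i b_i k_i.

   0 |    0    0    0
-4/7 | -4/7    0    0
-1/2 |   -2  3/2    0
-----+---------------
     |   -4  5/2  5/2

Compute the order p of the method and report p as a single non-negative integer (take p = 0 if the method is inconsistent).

b = (-4, 5/2, 5/2)
c = (0, -4/7, -1/2)
Ac = (0, 0, -6/7)
Σ b_i: (-4)·1 + 5/2·1 + 5/2·1 = 1 ✓
b·c: 5/2·(-4/7) + 5/2·(-1/2) = -75/28 ≠ 1/2 ⇒ order 1.

1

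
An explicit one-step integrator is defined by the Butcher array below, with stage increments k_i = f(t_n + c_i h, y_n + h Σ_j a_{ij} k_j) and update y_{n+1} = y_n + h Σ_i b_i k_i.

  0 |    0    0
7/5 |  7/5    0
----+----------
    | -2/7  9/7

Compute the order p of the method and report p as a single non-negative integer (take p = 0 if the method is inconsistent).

1

b = (-2/7, 9/7)
c = (0, 7/5)
Σ b_i: (-2/7)·1 + 9/7·1 = 1 ✓
b·c: 9/7·7/5 = 9/5 ≠ 1/2 ⇒ order 1.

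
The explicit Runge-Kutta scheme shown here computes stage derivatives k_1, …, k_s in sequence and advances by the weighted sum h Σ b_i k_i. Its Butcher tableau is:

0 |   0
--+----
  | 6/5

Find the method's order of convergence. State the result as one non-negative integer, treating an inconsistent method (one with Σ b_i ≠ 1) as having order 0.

0

b = (6/5)
c = (0)
Σ b_i: 6/5·1 = 6/5 ≠ 1 ⇒ order 0.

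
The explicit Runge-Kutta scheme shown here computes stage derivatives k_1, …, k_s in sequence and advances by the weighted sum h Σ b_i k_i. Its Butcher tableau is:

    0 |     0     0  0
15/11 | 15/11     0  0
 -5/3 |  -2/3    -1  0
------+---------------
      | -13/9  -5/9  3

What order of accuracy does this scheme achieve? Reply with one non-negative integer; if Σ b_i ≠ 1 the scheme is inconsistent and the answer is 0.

b = (-13/9, -5/9, 3)
c = (0, 15/11, -5/3)
Ac = (0, 0, -15/11)
Σ b_i: (-13/9)·1 + (-5/9)·1 + 3·1 = 1 ✓
b·c: (-5/9)·15/11 + 3·(-5/3) = -190/33 ≠ 1/2 ⇒ order 1.

1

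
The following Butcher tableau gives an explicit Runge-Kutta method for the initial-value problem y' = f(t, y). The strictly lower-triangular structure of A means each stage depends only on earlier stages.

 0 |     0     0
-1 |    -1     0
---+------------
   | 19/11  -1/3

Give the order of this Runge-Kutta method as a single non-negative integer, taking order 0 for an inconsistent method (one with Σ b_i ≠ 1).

0

b = (19/11, -1/3)
c = (0, -1)
Σ b_i: 19/11·1 + (-1/3)·1 = 46/33 ≠ 1 ⇒ order 0.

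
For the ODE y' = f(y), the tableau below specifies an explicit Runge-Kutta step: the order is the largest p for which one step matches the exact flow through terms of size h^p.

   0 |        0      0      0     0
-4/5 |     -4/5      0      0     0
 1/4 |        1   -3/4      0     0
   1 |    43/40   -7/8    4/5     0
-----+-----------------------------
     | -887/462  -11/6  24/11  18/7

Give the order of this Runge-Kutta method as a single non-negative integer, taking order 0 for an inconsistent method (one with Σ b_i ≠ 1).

1

b = (-887/462, -11/6, 24/11, 18/7)
c = (0, -4/5, 1/4, 1)
Ac = (0, 0, 3/5, 9/10)
Σ b_i: (-887/462)·1 + (-11/6)·1 + 24/11·1 + 18/7·1 = 1 ✓
b·c: (-11/6)·(-4/5) + 24/11·1/4 + 18/7·1 = 5294/1155 ≠ 1/2 ⇒ order 1.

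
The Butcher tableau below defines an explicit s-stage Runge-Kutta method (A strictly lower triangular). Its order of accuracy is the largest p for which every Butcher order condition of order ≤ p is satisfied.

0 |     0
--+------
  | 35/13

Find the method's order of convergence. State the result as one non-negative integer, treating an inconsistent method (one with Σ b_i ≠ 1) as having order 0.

0

b = (35/13)
c = (0)
Σ b_i: 35/13·1 = 35/13 ≠ 1 ⇒ order 0.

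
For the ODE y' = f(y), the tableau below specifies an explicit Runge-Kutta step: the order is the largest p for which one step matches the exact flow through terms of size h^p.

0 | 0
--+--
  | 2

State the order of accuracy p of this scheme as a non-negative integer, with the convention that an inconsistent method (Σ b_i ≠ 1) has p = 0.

0

b = (2)
c = (0)
Σ b_i: 2·1 = 2 ≠ 1 ⇒ order 0.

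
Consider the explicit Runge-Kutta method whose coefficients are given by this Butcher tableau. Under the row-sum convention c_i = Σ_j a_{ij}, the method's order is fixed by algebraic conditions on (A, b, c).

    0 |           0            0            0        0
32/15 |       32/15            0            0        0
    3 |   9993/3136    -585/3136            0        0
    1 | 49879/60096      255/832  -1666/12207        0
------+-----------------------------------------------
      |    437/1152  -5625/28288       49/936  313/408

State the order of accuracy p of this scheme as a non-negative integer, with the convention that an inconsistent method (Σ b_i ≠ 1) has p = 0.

4

b = (437/1152, -5625/28288, 49/936, 313/408)
c = (0, 32/15, 3, 1)
Ac = (0, 0, -39/98, 153/626)
Σ b_i: 437/1152·1 + (-5625/28288)·1 + 49/936·1 + 313/408·1 = 1 ✓
b·c: (-5625/28288)·32/15 + 49/936·3 + 313/408·1 = 1/2 ✓
b·c²: (-5625/28288)·1024/225 + 49/936·9 + 313/408·1 = 1/3 ✓
b·Ac: 49/936·(-39/98) + 313/408·153/626 = 1/6 ✓
b·c³: (-5625/28288)·32768/3375 + 49/936·27 + 313/408·1 = 1/4 ✓
b·(c∘Ac): 49/936·(-117/98) + 313/408·153/626 = 1/8 ✓
b·Ac²: 49/936·(-208/245) + 313/408·782/4695 = 1/12 ✓
b·A²c: 313/408·17/313 = 1/24 ✓; 4 stages ⇒ order 4.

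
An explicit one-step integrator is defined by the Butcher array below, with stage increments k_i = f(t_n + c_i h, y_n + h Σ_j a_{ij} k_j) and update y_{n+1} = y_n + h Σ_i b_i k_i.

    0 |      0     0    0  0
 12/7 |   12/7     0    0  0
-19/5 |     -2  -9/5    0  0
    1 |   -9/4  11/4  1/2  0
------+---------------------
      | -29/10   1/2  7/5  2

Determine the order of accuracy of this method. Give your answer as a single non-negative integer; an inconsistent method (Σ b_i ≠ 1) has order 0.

b = (-29/10, 1/2, 7/5, 2)
c = (0, 12/7, -19/5, 1)
Ac = (0, 0, -108/35, 197/70)
Σ b_i: (-29/10)·1 + 1/2·1 + 7/5·1 + 2·1 = 1 ✓
b·c: 1/2·12/7 + 7/5·(-19/5) + 2·1 = -431/175 ≠ 1/2 ⇒ order 1.

1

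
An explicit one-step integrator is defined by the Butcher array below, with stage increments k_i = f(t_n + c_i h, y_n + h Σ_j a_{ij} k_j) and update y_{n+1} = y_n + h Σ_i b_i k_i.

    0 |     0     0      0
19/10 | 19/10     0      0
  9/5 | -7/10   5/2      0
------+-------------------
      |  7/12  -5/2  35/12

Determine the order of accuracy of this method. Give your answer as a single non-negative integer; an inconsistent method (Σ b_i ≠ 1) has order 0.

2

b = (7/12, -5/2, 35/12)
c = (0, 19/10, 9/5)
Ac = (0, 0, 19/4)
Σ b_i: 7/12·1 + (-5/2)·1 + 35/12·1 = 1 ✓
b·c: (-5/2)·19/10 + 35/12·9/5 = 1/2 ✓
b·c²: (-5/2)·361/100 + 35/12·81/25 = 17/40 ≠ 1/3 ⇒ order 2.
b·Ac: 35/12·19/4 = 665/48 ≠ 1/6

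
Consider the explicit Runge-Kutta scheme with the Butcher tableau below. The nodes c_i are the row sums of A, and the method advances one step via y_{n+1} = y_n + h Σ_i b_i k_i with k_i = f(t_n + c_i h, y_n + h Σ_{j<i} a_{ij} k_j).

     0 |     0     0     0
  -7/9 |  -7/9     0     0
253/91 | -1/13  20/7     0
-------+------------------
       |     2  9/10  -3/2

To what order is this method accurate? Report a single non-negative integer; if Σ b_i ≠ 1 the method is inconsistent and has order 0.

b = (2, 9/10, -3/2)
c = (0, -7/9, 253/91)
Ac = (0, 0, -20/9)
Σ b_i: 2·1 + 9/10·1 + (-3/2)·1 = 7/5 ≠ 1 ⇒ order 0.

0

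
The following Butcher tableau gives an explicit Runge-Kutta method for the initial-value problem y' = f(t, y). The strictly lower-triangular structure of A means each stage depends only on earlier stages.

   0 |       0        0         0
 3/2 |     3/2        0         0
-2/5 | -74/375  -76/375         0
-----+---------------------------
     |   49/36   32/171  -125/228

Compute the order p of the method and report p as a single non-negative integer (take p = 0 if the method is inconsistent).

b = (49/36, 32/171, -125/228)
c = (0, 3/2, -2/5)
Ac = (0, 0, -38/125)
Σ b_i: 49/36·1 + 32/171·1 + (-125/228)·1 = 1 ✓
b·c: 32/171·3/2 + (-125/228)·(-2/5) = 1/2 ✓
b·c²: 32/171·9/4 + (-125/228)·4/25 = 1/3 ✓
b·Ac: (-125/228)·(-38/125) = 1/6 ✓; 3 stages ⇒ order 3.

3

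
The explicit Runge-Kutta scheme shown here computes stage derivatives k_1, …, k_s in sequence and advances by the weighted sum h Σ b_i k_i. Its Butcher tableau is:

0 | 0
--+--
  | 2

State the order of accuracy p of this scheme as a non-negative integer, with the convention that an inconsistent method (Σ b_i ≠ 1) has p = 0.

0

b = (2)
c = (0)
Σ b_i: 2·1 = 2 ≠ 1 ⇒ order 0.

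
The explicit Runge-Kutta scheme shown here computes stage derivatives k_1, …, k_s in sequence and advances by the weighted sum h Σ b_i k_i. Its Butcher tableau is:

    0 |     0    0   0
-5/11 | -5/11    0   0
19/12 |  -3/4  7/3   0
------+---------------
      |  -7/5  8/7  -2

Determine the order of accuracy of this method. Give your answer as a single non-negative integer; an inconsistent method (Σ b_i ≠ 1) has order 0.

b = (-7/5, 8/7, -2)
c = (0, -5/11, 19/12)
Ac = (0, 0, -35/33)
Σ b_i: (-7/5)·1 + 8/7·1 + (-2)·1 = -79/35 ≠ 1 ⇒ order 0.

0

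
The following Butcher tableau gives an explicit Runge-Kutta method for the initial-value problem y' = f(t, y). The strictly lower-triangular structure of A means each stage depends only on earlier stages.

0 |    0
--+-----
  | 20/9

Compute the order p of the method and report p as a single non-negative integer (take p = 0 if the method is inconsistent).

b = (20/9)
c = (0)
Σ b_i: 20/9·1 = 20/9 ≠ 1 ⇒ order 0.

0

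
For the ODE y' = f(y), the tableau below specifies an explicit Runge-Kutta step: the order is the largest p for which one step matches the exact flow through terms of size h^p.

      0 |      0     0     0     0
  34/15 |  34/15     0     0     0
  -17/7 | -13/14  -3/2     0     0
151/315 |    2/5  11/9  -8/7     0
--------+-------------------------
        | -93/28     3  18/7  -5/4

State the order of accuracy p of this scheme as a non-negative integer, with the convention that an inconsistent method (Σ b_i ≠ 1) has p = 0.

b = (-93/28, 3, 18/7, -5/4)
c = (0, 34/15, -17/7, 151/315)
Ac = (0, 0, -17/5, 36686/6615)
Σ b_i: (-93/28)·1 + 3·1 + 18/7·1 + (-5/4)·1 = 1 ✓
b·c: 3·34/15 + 18/7·(-17/7) + (-5/4)·151/315 = -389/8820 ≠ 1/2 ⇒ order 1.

1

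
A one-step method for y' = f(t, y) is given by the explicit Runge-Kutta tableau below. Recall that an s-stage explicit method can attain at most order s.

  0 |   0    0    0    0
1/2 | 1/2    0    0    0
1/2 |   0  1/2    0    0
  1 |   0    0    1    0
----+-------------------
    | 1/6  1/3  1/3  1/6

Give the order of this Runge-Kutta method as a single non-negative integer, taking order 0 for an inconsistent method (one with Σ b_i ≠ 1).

4

b = (1/6, 1/3, 1/3, 1/6)
c = (0, 1/2, 1/2, 1)
Ac = (0, 0, 1/4, 1/2)
Σ b_i: 1/6·1 + 1/3·1 + 1/3·1 + 1/6·1 = 1 ✓
b·c: 1/3·1/2 + 1/3·1/2 + 1/6·1 = 1/2 ✓
b·c²: 1/3·1/4 + 1/3·1/4 + 1/6·1 = 1/3 ✓
b·Ac: 1/3·1/4 + 1/6·1/2 = 1/6 ✓
b·c³: 1/3·1/8 + 1/3·1/8 + 1/6·1 = 1/4 ✓
b·(c∘Ac): 1/3·1/8 + 1/6·1/2 = 1/8 ✓
b·Ac²: 1/3·1/8 + 1/6·1/4 = 1/12 ✓
b·A²c: 1/6·1/4 = 1/24 ✓; 4 stages ⇒ order 4.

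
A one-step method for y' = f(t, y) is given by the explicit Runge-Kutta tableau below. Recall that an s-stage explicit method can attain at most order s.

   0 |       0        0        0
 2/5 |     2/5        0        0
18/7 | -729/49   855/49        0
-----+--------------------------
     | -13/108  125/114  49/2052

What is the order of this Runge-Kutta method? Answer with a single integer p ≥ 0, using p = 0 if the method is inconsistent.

3

b = (-13/108, 125/114, 49/2052)
c = (0, 2/5, 18/7)
Ac = (0, 0, 342/49)
Σ b_i: (-13/108)·1 + 125/114·1 + 49/2052·1 = 1 ✓
b·c: 125/114·2/5 + 49/2052·18/7 = 1/2 ✓
b·c²: 125/114·4/25 + 49/2052·324/49 = 1/3 ✓
b·Ac: 49/2052·342/49 = 1/6 ✓; 3 stages ⇒ order 3.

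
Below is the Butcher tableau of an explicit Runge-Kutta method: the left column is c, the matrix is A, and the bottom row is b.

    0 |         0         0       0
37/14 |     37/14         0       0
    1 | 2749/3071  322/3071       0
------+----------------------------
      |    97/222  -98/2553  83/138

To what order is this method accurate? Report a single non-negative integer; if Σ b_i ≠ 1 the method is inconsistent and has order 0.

3

b = (97/222, -98/2553, 83/138)
c = (0, 37/14, 1)
Ac = (0, 0, 23/83)
Σ b_i: 97/222·1 + (-98/2553)·1 + 83/138·1 = 1 ✓
b·c: (-98/2553)·37/14 + 83/138·1 = 1/2 ✓
b·c²: (-98/2553)·1369/196 + 83/138·1 = 1/3 ✓
b·Ac: 83/138·23/83 = 1/6 ✓; 3 stages ⇒ order 3.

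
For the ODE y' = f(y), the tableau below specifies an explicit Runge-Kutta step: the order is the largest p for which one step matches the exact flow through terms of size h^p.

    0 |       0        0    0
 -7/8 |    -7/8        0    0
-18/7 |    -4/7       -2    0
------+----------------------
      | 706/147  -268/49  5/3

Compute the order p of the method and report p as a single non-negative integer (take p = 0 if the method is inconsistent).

b = (706/147, -268/49, 5/3)
c = (0, -7/8, -18/7)
Ac = (0, 0, 7/4)
Σ b_i: 706/147·1 + (-268/49)·1 + 5/3·1 = 1 ✓
b·c: (-268/49)·(-7/8) + 5/3·(-18/7) = 1/2 ✓
b·c²: (-268/49)·49/64 + 5/3·324/49 = 5357/784 ≠ 1/3 ⇒ order 2.
b·Ac: 5/3·7/4 = 35/12 ≠ 1/6

2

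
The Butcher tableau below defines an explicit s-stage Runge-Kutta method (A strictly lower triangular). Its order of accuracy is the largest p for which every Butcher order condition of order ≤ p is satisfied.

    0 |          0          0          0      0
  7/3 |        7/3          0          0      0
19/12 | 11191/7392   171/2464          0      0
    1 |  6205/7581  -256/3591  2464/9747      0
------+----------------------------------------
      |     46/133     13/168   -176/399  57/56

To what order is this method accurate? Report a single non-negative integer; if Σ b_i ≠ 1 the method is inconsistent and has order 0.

4

b = (46/133, 13/168, -176/399, 57/56)
c = (0, 7/3, 19/12, 1)
Ac = (0, 0, 57/352, 40/171)
Σ b_i: 46/133·1 + 13/168·1 + (-176/399)·1 + 57/56·1 = 1 ✓
b·c: 13/168·7/3 + (-176/399)·19/12 + 57/56·1 = 1/2 ✓
b·c²: 13/168·49/9 + (-176/399)·361/144 + 57/56·1 = 1/3 ✓
b·Ac: (-176/399)·57/352 + 57/56·40/171 = 1/6 ✓
b·c³: 13/168·343/27 + (-176/399)·6859/1728 + 57/56·1 = 1/4 ✓
b·(c∘Ac): (-176/399)·361/1408 + 57/56·40/171 = 1/8 ✓
b·Ac²: (-176/399)·133/352 + 57/56·14/57 = 1/12 ✓
b·A²c: 57/56·7/171 = 1/24 ✓; 4 stages ⇒ order 4.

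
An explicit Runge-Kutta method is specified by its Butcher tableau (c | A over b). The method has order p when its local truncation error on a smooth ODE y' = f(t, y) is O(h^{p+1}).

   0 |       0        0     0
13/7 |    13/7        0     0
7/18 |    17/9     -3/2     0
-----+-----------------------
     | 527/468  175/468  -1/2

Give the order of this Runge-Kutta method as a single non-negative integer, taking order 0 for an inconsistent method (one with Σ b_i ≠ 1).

b = (527/468, 175/468, -1/2)
c = (0, 13/7, 7/18)
Ac = (0, 0, -39/14)
Σ b_i: 527/468·1 + 175/468·1 + (-1/2)·1 = 1 ✓
b·c: 175/468·13/7 + (-1/2)·7/18 = 1/2 ✓
b·c²: 175/468·169/49 + (-1/2)·49/324 = 5507/4536 ≠ 1/3 ⇒ order 2.
b·Ac: (-1/2)·(-39/14) = 39/28 ≠ 1/6

2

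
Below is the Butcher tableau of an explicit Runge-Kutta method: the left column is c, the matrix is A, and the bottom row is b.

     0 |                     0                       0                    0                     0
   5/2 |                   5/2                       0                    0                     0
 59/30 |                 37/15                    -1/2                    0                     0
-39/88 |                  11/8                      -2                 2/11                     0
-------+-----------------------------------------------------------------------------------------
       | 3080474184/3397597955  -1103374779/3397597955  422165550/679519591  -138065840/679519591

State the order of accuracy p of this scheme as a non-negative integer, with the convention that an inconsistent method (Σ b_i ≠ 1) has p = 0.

3

b = (3080474184/3397597955, -1103374779/3397597955, 422165550/679519591, -138065840/679519591)
c = (0, 5/2, 59/30, -39/88)
Ac = (0, 0, -5/4, -766/165)
Σ b_i: 3080474184/3397597955·1 + (-1103374779/3397597955)·1 + 422165550/679519591·1 + (-138065840/679519591)·1 = 1 ✓
b·c: (-1103374779/3397597955)·5/2 + 422165550/679519591·59/30 + (-138065840/679519591)·(-39/88) = 1/2 ✓
b·c²: (-1103374779/3397597955)·25/4 + 422165550/679519591·3481/900 + (-138065840/679519591)·1521/7744 = 1/3 ✓
b·Ac: 422165550/679519591·(-5/4) + (-138065840/679519591)·(-766/165) = 1/6 ✓
b·c³: (-1103374779/3397597955)·125/8 + 422165550/679519591·205379/27000 + (-138065840/679519591)·(-59319/681472) = -3560375925851/10763590321440 ≠ 1/4 ⇒ order 3.
b·(c∘Ac): 422165550/679519591·(-59/24) + (-138065840/679519591)·4979/2420 = -5287542207/2718078364 ≠ 1/8
b·Ac²: 422165550/679519591·(-25/8) + (-138065840/679519591)·(-29197/2475) = 55703393069/122313526380 ≠ 1/12
b·A²c: (-138065840/679519591)·(-5/22) = 31378600/679519591 ≠ 1/24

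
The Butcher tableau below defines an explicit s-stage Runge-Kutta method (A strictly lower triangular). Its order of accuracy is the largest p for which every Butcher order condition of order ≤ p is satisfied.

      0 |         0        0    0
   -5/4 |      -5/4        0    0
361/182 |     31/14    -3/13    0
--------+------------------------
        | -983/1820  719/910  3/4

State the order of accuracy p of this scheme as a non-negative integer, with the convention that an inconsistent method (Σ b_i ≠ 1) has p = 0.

2

b = (-983/1820, 719/910, 3/4)
c = (0, -5/4, 361/182)
Ac = (0, 0, 15/52)
Σ b_i: (-983/1820)·1 + 719/910·1 + 3/4·1 = 1 ✓
b·c: 719/910·(-5/4) + 3/4·361/182 = 1/2 ✓
b·c²: 719/910·25/16 + 3/4·130321/33124 = 1109071/264992 ≠ 1/3 ⇒ order 2.
b·Ac: 3/4·15/52 = 45/208 ≠ 1/6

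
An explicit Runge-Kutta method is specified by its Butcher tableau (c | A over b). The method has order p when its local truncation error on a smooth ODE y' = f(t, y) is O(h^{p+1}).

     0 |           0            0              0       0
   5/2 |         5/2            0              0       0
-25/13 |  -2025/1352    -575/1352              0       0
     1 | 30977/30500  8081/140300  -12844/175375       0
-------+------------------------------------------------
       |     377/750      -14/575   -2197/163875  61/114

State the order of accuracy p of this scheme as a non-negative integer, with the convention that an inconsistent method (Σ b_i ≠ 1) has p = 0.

b = (377/750, -14/575, -2197/163875, 61/114)
c = (0, 5/2, -25/13, 1)
Ac = (0, 0, -2875/2704, 139/488)
Σ b_i: 377/750·1 + (-14/575)·1 + (-2197/163875)·1 + 61/114·1 = 1 ✓
b·c: (-14/575)·5/2 + (-2197/163875)·(-25/13) + 61/114·1 = 1/2 ✓
b·c²: (-14/575)·25/4 + (-2197/163875)·625/169 + 61/114·1 = 1/3 ✓
b·Ac: (-2197/163875)·(-2875/2704) + 61/114·139/488 = 1/6 ✓
b·c³: (-14/575)·125/8 + (-2197/163875)·(-15625/2197) + 61/114·1 = 1/4 ✓
b·(c∘Ac): (-2197/163875)·71875/35152 + 61/114·139/488 = 1/8 ✓
b·Ac²: (-2197/163875)·(-14375/5408) + 61/114·87/976 = 1/12 ✓
b·A²c: 61/114·19/244 = 1/24 ✓; 4 stages ⇒ order 4.

4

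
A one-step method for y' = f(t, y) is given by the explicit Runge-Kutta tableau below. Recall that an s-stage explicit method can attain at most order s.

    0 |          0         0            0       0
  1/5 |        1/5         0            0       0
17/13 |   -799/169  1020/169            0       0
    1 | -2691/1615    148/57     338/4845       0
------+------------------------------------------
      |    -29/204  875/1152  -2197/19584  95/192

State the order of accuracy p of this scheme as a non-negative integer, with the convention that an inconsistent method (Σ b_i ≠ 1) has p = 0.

4

b = (-29/204, 875/1152, -2197/19584, 95/192)
c = (0, 1/5, 17/13, 1)
Ac = (0, 0, 204/169, 58/95)
Σ b_i: (-29/204)·1 + 875/1152·1 + (-2197/19584)·1 + 95/192·1 = 1 ✓
b·c: 875/1152·1/5 + (-2197/19584)·17/13 + 95/192·1 = 1/2 ✓
b·c²: 875/1152·1/25 + (-2197/19584)·289/169 + 95/192·1 = 1/3 ✓
b·Ac: (-2197/19584)·204/169 + 95/192·58/95 = 1/6 ✓
b·c³: 875/1152·1/125 + (-2197/19584)·4913/2197 + 95/192·1 = 1/4 ✓
b·(c∘Ac): (-2197/19584)·3468/2197 + 95/192·58/95 = 1/8 ✓
b·Ac²: (-2197/19584)·204/845 + 95/192·106/475 = 1/12 ✓
b·A²c: 95/192·8/95 = 1/24 ✓; 4 stages ⇒ order 4.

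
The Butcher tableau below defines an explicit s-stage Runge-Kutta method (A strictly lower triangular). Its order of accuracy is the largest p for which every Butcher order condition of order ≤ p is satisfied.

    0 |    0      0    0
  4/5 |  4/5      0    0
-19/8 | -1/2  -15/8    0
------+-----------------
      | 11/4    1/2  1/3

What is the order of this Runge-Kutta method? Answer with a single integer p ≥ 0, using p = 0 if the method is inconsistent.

b = (11/4, 1/2, 1/3)
c = (0, 4/5, -19/8)
Ac = (0, 0, -3/2)
Σ b_i: 11/4·1 + 1/2·1 + 1/3·1 = 43/12 ≠ 1 ⇒ order 0.

0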